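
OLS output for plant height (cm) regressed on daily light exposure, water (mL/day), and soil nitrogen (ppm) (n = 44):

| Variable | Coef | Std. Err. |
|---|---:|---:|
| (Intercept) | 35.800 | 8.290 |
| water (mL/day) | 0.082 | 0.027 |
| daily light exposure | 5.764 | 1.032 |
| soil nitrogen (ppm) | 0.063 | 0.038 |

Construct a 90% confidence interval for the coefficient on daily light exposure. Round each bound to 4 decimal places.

Read off: b = 5.764, SE = 1.032 for daily light exposure.
df = n − k − 1 = 44 − 3 − 1 = 40.
t* = t_{0.05, 40} = 1.683851.
Margin = t* × SE = 1.683851 × 1.032 = 1.737734.
CI: 5.764 ± 1.737734 → (4.0263, 7.5017).

(4.0263, 7.5017)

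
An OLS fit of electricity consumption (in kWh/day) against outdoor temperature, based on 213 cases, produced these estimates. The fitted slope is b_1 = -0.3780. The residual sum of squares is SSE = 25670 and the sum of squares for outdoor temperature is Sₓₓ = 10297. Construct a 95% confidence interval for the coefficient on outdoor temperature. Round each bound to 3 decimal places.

(-0.592, -0.164)

MSE = SSE/(n − 2) = 25670/211 = 121.659.
SE(b_1) = √(MSE/Sₓₓ) = √(121.659/10297) = 0.108697.
df = n − 2 = 211.
t* = t_{0.025, 211} = 1.971271.
Margin = t* × SE = 1.971271 × 0.108697 = 0.21427.
CI: -0.3780 ± 0.21427 → (-0.592, -0.164).
With 95% confidence, each one-unit increase in outdoor temperature is associated with a change of between -0.592 and -0.164 kWh/day in electricity consumption.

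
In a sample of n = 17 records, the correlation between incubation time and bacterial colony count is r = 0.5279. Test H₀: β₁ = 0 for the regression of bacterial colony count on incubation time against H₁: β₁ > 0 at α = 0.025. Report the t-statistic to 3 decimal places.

t = 2.407

t = r·√(n − 2)/√(1 − r²) = 0.5279·√15/√0.721322 = 2.407.
df = n − 2 = 15.
One-sided p ≈ 0.0147, which is < 0.025, so reject H₀.
There is evidence of a linear association between incubation time and bacterial colony count.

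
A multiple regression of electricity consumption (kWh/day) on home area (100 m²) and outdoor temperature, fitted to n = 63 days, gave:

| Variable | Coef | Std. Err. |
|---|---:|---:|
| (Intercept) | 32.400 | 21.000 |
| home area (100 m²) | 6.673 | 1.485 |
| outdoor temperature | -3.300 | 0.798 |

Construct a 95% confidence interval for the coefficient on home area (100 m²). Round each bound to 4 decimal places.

Read off: b = 6.673, SE = 1.485 for home area (100 m²).
df = n − k − 1 = 63 − 2 − 1 = 60.
t* = t_{0.025, 60} = 2.000298.
Margin = t* × SE = 2.000298 × 1.485 = 2.970442.
CI: 6.673 ± 2.970442 → (3.7026, 9.6434).

(3.7026, 9.6434)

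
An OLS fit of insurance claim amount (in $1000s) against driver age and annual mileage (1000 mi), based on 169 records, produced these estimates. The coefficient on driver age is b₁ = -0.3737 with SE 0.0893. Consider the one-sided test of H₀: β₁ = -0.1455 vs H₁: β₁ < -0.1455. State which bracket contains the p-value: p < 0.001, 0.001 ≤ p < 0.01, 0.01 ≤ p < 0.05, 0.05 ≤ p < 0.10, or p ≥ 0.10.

0.001 ≤ p < 0.01

t = (-0.3737 − (-0.1455)) / 0.0893 = -2.555.
df = n − k − 1 = 169 − 2 − 1 = 166.
One-sided p = P(T_{166} < t) ≈ 0.0058.
So 0.001 ≤ p < 0.01.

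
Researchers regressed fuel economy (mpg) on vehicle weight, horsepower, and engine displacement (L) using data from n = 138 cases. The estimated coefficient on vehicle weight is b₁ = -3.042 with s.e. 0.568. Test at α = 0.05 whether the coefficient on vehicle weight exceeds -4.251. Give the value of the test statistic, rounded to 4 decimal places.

H₀: β₁ = -4.251 vs H₁: β₁ > -4.251.
t = (b₁ − β₁⁰)/SE = (-3.042 − (-4.251)) / 0.568 = 2.1285.
df = n − k − 1 = 138 − 3 − 1 = 134.
One-sided p ≈ 0.0176, which is < 0.05, so reject H₀.
There is evidence that the true slope on vehicle weight exceeds -4.251 mpg per unit, holding the other predictors fixed.

t = 2.1285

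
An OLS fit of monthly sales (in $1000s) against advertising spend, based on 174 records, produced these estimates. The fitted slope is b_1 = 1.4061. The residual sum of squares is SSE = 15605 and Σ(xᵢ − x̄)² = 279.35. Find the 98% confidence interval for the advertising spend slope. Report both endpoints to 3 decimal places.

MSE = SSE/(n − 2) = 15605/172 = 90.7267.
SE(b_1) = √(MSE/Sₓₓ) = √(90.7267/279.35) = 0.569893.
df = n − 2 = 172.
t* = t_{0.01, 172} = 2.348223.
Margin = t* × SE = 2.348223 × 0.569893 = 1.33824.
CI: 1.4061 ± 1.33824 → (0.068, 2.744).
With 98% confidence, each one-unit increase in advertising spend is associated with a change of between 0.068 and 2.744 $1000s in monthly sales.

(0.068, 2.744)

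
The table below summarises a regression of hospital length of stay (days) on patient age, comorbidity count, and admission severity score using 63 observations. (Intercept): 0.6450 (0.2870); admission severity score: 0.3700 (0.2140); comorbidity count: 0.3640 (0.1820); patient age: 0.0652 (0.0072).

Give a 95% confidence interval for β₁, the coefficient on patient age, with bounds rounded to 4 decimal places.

Read off: b = 0.0652, SE = 0.0072 for patient age.
df = n − k − 1 = 63 − 3 − 1 = 59.
t* = t_{0.025, 59} = 2.000995.
Margin = t* × SE = 2.000995 × 0.0072 = 0.014407.
CI: 0.0652 ± 0.014407 → (0.0508, 0.0796).

(0.0508, 0.0796)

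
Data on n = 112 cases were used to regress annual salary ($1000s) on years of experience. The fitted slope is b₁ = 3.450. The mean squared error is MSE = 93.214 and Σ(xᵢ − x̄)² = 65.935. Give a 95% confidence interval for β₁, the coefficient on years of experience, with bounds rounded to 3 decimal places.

SE(b₁) = √(MSE/Sₓₓ) = √(93.214/65.935) = 1.189.
df = n − 2 = 110.
t* = t_{0.025, 110} = 1.981765.
Margin = t* × SE = 1.981765 × 1.189 = 2.35632.
CI: 3.450 ± 2.35632 → (1.094, 5.806).
With 95% confidence, each one-unit increase in years of experience is associated with a change of between 1.094 and 5.806 $1000s in annual salary.

(1.094, 5.806)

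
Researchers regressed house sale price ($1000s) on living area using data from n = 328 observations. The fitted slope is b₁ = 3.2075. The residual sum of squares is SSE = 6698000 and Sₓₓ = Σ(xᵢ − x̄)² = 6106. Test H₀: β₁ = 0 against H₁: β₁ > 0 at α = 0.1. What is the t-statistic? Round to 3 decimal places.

MSE = SSE/(n − 2) = 6698000/326 = 20546.
SE(b₁) = √(MSE/Sₓₓ) = √(20546/6106) = 1.83436.
t = 3.2075 / 1.83436 = 1.749.
df = n − 2 = 326.
One-sided p ≈ 0.0407, which is < 0.1, so reject H₀.
There is evidence that the true slope on living area is positive.

t = 1.749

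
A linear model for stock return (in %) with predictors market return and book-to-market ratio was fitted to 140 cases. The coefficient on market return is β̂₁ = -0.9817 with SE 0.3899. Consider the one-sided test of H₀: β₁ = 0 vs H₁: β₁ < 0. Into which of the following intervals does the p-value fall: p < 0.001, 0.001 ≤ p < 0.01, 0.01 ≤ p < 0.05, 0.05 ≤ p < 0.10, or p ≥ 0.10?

t = -0.9817 / 0.3899 = -2.518.
df = n − k − 1 = 140 − 2 − 1 = 137.
One-sided p = P(T_{137} < t) ≈ 0.0065.
So 0.001 ≤ p < 0.01.

0.001 ≤ p < 0.01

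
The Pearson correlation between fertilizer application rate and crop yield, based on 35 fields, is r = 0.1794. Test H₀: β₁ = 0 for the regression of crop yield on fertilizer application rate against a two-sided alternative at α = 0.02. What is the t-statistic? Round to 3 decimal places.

t = 1.048

t = r·√(n − 2)/√(1 − r²) = 0.1794·√33/√0.967816 = 1.048.
df = n − 2 = 33.
Two-sided p ≈ 0.3024, which is ≥ 0.02, so fail to reject H₀.
The data do not give significant evidence of a linear association between fertilizer application rate and crop yield.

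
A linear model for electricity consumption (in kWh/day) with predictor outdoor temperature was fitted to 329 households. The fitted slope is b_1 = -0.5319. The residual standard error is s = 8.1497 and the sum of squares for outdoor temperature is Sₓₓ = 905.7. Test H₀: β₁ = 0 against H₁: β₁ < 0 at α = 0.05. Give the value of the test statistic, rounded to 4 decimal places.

t = -1.9642

SE(b_1) = s/√Sₓₓ = 8.1497/√905.7 = 0.2708.
t = -0.5319 / 0.2708 = -1.9642.
df = n − 2 = 327.
One-sided p ≈ 0.0252, which is < 0.05, so reject H₀.
There is evidence that the true slope on outdoor temperature is negative.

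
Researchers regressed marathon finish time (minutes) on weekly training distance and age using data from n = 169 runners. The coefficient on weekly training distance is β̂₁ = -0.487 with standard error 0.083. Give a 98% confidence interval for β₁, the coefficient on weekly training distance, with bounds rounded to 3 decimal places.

(-0.682, -0.292)

df = n − k − 1 = 169 − 2 − 1 = 166.
t* = t_{0.01, 166} = 2.349021.
Margin = t* × SE = 2.349021 × 0.083 = 0.19497.
CI: -0.487 ± 0.19497 → (-0.682, -0.292).
With 98% confidence, each one-unit increase in weekly training distance is associated with a change of between -0.682 and -0.292 minutes in marathon finish time, holding the other predictors fixed.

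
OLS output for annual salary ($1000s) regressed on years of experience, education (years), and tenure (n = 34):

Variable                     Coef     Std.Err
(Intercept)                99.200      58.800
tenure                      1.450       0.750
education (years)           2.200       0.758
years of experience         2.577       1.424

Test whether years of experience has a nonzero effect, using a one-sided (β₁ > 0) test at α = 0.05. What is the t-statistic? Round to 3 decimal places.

Read off: b = 2.577, SE = 1.424 for years of experience.
H₀: β₁ = 0 vs H₁: β₁ > 0.
t = 2.577 / 1.424 = 1.810.
df = n − k − 1 = 34 − 3 − 1 = 30.
One-sided p ≈ 0.0402, which is < 0.05, so reject H₀.
There is evidence that the true slope on years of experience is positive, holding the other predictors fixed.

t = 1.810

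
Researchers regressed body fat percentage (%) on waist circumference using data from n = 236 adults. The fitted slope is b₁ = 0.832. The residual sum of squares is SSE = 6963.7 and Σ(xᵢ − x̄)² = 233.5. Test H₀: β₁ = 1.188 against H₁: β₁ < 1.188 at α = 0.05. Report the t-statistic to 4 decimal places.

t = -0.9972

MSE = SSE/(n − 2) = 6963.7/234 = 29.7594.
SE(b₁) = √(MSE/Sₓₓ) = √(29.7594/233.5) = 0.357.
t = (0.832 − 1.188) / 0.357 = -0.9972.
df = n − 2 = 234.
One-sided p ≈ 0.1598, which is ≥ 0.05, so fail to reject H₀.
The data do not give significant evidence that the true slope on waist circumference is below 1.188 % per unit.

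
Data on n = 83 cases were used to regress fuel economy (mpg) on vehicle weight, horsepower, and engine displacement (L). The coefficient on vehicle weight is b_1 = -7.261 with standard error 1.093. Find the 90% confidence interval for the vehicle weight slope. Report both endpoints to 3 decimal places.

df = n − k − 1 = 83 − 3 − 1 = 79.
t* = t_{0.05, 79} = 1.664371.
Margin = t* × SE = 1.664371 × 1.093 = 1.81916.
CI: -7.261 ± 1.81916 → (-9.080, -5.442).
With 90% confidence, each one-unit increase in vehicle weight is associated with a change of between -9.080 and -5.442 mpg in fuel economy, holding the other predictors fixed.

(-9.080, -5.442)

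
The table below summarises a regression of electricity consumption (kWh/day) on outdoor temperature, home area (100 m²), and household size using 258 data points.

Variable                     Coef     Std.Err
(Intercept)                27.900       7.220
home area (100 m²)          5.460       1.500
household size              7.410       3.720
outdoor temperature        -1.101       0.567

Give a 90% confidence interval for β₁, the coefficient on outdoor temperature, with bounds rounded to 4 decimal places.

Read off: b = -1.101, SE = 0.567 for outdoor temperature.
df = n − k − 1 = 258 − 3 − 1 = 254.
t* = t_{0.05, 254} = 1.650875.
Margin = t* × SE = 1.650875 × 0.567 = 0.936046.
CI: -1.101 ± 0.936046 → (-2.0370, -0.1650).

(-2.0370, -0.1650)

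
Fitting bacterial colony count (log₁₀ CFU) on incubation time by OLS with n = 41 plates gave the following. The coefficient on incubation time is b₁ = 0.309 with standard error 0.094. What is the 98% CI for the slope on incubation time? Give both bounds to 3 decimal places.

df = n − 2 = 41 − 2 = 39.
t* = t_{0.01, 39} = 2.425841.
Margin = t* × SE = 2.425841 × 0.094 = 0.22803.
CI: 0.309 ± 0.22803 → (0.081, 0.537).
With 98% confidence, each one-unit increase in incubation time is associated with a change of between 0.081 and 0.537 log₁₀ CFU in bacterial colony count.

(0.081, 0.537)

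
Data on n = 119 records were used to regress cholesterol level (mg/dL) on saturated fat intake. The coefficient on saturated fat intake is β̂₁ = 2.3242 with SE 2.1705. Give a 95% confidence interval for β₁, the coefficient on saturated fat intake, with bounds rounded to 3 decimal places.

df = n − 2 = 119 − 2 = 117.
t* = t_{0.025, 117} = 1.980448.
Margin = t* × SE = 1.980448 × 2.1705 = 4.29856.
CI: 2.3242 ± 4.29856 → (-1.974, 6.623).
With 95% confidence, each one-unit increase in saturated fat intake is associated with a change of between -1.974 and 6.623 mg/dL in cholesterol level.

(-1.974, 6.623)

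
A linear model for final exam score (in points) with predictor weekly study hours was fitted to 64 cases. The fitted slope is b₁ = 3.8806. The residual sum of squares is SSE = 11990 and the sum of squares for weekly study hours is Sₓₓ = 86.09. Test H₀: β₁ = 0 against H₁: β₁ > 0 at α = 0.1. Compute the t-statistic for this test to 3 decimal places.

t = 2.589

MSE = SSE/(n − 2) = 11990/62 = 193.387.
SE(b₁) = √(MSE/Sₓₓ) = √(193.387/86.09) = 1.49878.
t = 3.8806 / 1.49878 = 2.589.
df = n − 2 = 62.
One-sided p ≈ 0.0060, which is < 0.1, so reject H₀.
There is evidence that the true slope on weekly study hours is positive.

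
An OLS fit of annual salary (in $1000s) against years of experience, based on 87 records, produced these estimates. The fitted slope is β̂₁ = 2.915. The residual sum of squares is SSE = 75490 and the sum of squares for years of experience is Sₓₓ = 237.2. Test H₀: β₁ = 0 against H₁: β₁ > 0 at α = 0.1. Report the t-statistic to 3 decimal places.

t = 1.506

MSE = SSE/(n − 2) = 75490/85 = 888.118.
SE(β̂₁) = √(MSE/Sₓₓ) = √(888.118/237.2) = 1.93499.
t = 2.915 / 1.93499 = 1.506.
df = n − 2 = 85.
One-sided p ≈ 0.0678, which is < 0.1, so reject H₀.
There is evidence that the true slope on years of experience is positive.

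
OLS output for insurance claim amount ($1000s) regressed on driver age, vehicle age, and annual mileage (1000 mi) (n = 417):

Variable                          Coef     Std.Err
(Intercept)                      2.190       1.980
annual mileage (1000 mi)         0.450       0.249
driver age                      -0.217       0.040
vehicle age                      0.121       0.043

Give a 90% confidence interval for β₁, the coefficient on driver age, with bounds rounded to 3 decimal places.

(-0.283, -0.151)

Read off: b = -0.217, SE = 0.040 for driver age.
df = n − k − 1 = 417 − 3 − 1 = 413.
t* = t_{0.05, 413} = 1.648551.
Margin = t* × SE = 1.648551 × 0.040 = 0.06594.
CI: -0.217 ± 0.06594 → (-0.283, -0.151).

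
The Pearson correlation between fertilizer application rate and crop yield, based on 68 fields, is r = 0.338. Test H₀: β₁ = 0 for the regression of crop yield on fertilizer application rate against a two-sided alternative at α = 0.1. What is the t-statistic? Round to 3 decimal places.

t = r·√(n − 2)/√(1 − r²) = 0.338·√66/√0.885756 = 2.918.
df = n − 2 = 66.
Two-sided p ≈ 0.0048, which is < 0.1, so reject H₀.
There is evidence of a linear association between fertilizer application rate and crop yield.

t = 2.918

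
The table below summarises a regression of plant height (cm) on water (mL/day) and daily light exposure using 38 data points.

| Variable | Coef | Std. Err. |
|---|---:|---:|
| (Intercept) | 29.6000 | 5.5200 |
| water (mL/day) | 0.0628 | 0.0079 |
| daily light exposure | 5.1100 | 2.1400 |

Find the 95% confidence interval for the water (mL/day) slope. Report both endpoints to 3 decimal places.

(0.047, 0.079)

Read off: b = 0.0628, SE = 0.0079 for water (mL/day).
df = n − k − 1 = 38 − 2 − 1 = 35.
t* = t_{0.025, 35} = 2.030108.
Margin = t* × SE = 2.030108 × 0.0079 = 0.01604.
CI: 0.0628 ± 0.01604 → (0.047, 0.079).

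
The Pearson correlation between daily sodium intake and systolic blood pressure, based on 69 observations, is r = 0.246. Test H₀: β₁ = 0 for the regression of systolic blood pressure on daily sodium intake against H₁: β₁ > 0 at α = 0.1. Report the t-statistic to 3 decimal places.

t = 2.077

t = r·√(n − 2)/√(1 − r²) = 0.246·√67/√0.939484 = 2.077.
df = n − 2 = 67.
One-sided p ≈ 0.0208, which is < 0.1, so reject H₀.
There is evidence of a linear association between daily sodium intake and systolic blood pressure.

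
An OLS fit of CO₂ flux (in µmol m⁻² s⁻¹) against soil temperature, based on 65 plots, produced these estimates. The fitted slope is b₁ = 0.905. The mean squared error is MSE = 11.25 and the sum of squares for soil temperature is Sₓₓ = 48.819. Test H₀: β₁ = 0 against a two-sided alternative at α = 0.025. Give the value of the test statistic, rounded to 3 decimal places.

SE(b₁) = √(MSE/Sₓₓ) = √(11.25/48.819) = 0.480045.
t = 0.905 / 0.480045 = 1.885.
df = n − 2 = 63.
Two-sided p ≈ 0.0640, which is ≥ 0.025, so fail to reject H₀.
The data do not give significant evidence of an association between soil temperature and CO₂ flux.

t = 1.885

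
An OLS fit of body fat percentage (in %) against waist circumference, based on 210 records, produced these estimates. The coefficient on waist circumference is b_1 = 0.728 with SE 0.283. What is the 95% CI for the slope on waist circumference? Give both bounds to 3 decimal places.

df = n − 2 = 210 − 2 = 208.
t* = t_{0.025, 208} = 1.971435.
Margin = t* × SE = 1.971435 × 0.283 = 0.55792.
CI: 0.728 ± 0.55792 → (0.170, 1.286).
With 95% confidence, each one-unit increase in waist circumference is associated with a change of between 0.170 and 1.286 % in body fat percentage.

(0.170, 1.286)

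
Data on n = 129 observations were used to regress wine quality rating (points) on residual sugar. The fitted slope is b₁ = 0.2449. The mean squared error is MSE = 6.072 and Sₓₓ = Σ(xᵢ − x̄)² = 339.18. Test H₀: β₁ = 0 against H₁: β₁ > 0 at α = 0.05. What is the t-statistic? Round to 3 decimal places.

SE(b₁) = √(MSE/Sₓₓ) = √(6.072/339.18) = 0.133798.
t = 0.2449 / 0.133798 = 1.830.
df = n − 2 = 127.
One-sided p ≈ 0.0348, which is < 0.05, so reject H₀.
There is evidence that the true slope on residual sugar is positive.

t = 1.830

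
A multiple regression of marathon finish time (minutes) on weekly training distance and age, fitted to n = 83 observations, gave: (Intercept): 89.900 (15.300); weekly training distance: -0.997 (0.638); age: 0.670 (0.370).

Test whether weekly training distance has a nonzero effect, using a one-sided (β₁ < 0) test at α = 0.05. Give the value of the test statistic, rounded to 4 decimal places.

t = -1.5627

Read off: b = -0.997, SE = 0.638 for weekly training distance.
H₀: β₁ = 0 vs H₁: β₁ < 0.
t = -0.997 / 0.638 = -1.5627.
df = n − k − 1 = 83 − 2 − 1 = 80.
One-sided p ≈ 0.0610, which is ≥ 0.05, so fail to reject H₀.
The data do not give significant evidence that the true slope on weekly training distance is negative, holding the other predictors fixed.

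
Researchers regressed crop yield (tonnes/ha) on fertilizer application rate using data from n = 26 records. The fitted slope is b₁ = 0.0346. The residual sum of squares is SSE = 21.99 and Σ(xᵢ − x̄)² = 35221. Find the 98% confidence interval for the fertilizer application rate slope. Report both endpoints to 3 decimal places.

MSE = SSE/(n − 2) = 21.99/24 = 0.91625.
SE(b₁) = √(MSE/Sₓₓ) = √(0.91625/35221) = 0.00510042.
df = n − 2 = 24.
t* = t_{0.01, 24} = 2.492159.
Margin = t* × SE = 2.492159 × 0.00510042 = 0.01271.
CI: 0.0346 ± 0.01271 → (0.022, 0.047).
With 98% confidence, each one-unit increase in fertilizer application rate is associated with a change of between 0.022 and 0.047 tonnes/ha in crop yield.

(0.022, 0.047)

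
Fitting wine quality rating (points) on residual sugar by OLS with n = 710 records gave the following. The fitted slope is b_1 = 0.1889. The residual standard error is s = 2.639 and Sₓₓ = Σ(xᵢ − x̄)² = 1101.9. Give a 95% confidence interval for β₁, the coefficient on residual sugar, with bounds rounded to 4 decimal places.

SE(b_1) = s/√Sₓₓ = 2.639/√1101.9 = 0.0795002.
df = n − 2 = 708.
t* = t_{0.025, 708} = 1.96332.
Margin = t* × SE = 1.96332 × 0.0795002 = 0.156084.
CI: 0.1889 ± 0.156084 → (0.0328, 0.3450).
With 95% confidence, each one-unit increase in residual sugar is associated with a change of between 0.0328 and 0.3450 points in wine quality rating.

(0.0328, 0.3450)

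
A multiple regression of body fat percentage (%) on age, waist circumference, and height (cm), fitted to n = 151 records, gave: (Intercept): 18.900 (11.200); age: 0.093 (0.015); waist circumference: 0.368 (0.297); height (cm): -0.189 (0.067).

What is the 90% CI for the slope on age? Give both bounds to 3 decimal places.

Read off: b = 0.093, SE = 0.015 for age.
df = n − k − 1 = 151 − 3 − 1 = 147.
t* = t_{0.05, 147} = 1.655285.
Margin = t* × SE = 1.655285 × 0.015 = 0.02483.
CI: 0.093 ± 0.02483 → (0.068, 0.118).

(0.068, 0.118)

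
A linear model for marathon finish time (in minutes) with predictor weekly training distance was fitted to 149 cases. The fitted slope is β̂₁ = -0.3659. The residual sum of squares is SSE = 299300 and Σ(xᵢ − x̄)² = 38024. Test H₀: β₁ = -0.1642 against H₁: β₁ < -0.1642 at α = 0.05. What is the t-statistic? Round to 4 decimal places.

t = -0.8716

MSE = SSE/(n − 2) = 299300/147 = 2036.05.
SE(β̂₁) = √(MSE/Sₓₓ) = √(2036.05/38024) = 0.231401.
t = (-0.3659 − (-0.1642)) / 0.231401 = -0.8716.
df = n − 2 = 147.
One-sided p ≈ 0.1924, which is ≥ 0.05, so fail to reject H₀.
The data do not give significant evidence that the true slope on weekly training distance is below -0.1642 minutes per unit.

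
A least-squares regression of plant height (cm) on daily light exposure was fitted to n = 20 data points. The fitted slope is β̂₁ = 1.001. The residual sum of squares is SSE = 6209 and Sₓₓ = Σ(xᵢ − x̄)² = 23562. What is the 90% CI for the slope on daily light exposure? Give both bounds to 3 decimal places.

MSE = SSE/(n − 2) = 6209/18 = 344.944.
SE(β̂₁) = √(MSE/Sₓₓ) = √(344.944/23562) = 0.120995.
df = n − 2 = 18.
t* = t_{0.05, 18} = 1.734064.
Margin = t* × SE = 1.734064 × 0.120995 = 0.20981.
CI: 1.001 ± 0.20981 → (0.791, 1.211).
With 90% confidence, each one-unit increase in daily light exposure is associated with a change of between 0.791 and 1.211 cm in plant height.

(0.791, 1.211)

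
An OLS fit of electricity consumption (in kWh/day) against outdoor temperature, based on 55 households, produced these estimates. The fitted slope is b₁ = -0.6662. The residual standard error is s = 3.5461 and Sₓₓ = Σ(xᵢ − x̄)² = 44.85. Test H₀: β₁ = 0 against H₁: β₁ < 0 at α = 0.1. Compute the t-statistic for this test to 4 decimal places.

t = -1.2582

SE(b₁) = s/√Sₓₓ = 3.5461/√44.85 = 0.529505.
t = -0.6662 / 0.529505 = -1.2582.
df = n − 2 = 53.
One-sided p ≈ 0.1069, which is ≥ 0.1, so fail to reject H₀.
The data do not give significant evidence that the true slope on outdoor temperature is negative.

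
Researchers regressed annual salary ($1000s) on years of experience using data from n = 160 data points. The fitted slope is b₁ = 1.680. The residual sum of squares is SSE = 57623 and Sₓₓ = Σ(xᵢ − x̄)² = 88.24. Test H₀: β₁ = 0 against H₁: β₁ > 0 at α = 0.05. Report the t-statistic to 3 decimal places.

t = 0.826

MSE = SSE/(n − 2) = 57623/158 = 364.703.
SE(b₁) = √(MSE/Sₓₓ) = √(364.703/88.24) = 2.033.
t = 1.680 / 2.033 = 0.826.
df = n − 2 = 158.
One-sided p ≈ 0.2049, which is ≥ 0.05, so fail to reject H₀.
The data do not give significant evidence that the true slope on years of experience is positive.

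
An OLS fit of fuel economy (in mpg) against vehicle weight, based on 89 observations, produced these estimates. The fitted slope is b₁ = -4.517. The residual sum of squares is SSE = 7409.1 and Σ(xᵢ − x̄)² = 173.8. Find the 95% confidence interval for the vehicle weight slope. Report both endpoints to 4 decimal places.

MSE = SSE/(n − 2) = 7409.1/87 = 85.1621.
SE(b₁) = √(MSE/Sₓₓ) = √(85.1621/173.8) = 0.7.
df = n − 2 = 87.
t* = t_{0.025, 87} = 1.987608.
Margin = t* × SE = 1.987608 × 0.7 = 1.391326.
CI: -4.517 ± 1.391326 → (-5.9083, -3.1257).
With 95% confidence, each one-unit increase in vehicle weight is associated with a change of between -5.9083 and -3.1257 mpg in fuel economy.

(-5.9083, -3.1257)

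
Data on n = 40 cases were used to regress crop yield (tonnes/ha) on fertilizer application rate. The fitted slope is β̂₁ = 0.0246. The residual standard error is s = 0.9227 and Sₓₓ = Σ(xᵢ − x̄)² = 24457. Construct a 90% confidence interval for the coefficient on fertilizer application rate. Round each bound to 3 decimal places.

(0.015, 0.035)

SE(β̂₁) = s/√Sₓₓ = 0.9227/√24457 = 0.00590009.
df = n − 2 = 38.
t* = t_{0.05, 38} = 1.685954.
Margin = t* × SE = 1.685954 × 0.00590009 = 0.00995.
CI: 0.0246 ± 0.00995 → (0.015, 0.035).
With 90% confidence, each one-unit increase in fertilizer application rate is associated with a change of between 0.015 and 0.035 tonnes/ha in crop yield.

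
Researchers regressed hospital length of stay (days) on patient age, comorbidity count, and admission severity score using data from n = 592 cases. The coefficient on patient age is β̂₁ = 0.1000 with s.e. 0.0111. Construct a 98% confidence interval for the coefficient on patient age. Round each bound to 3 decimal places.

df = n − k − 1 = 592 − 3 − 1 = 588.
t* = t_{0.01, 588} = 2.332706.
Margin = t* × SE = 2.332706 × 0.0111 = 0.02589.
CI: 0.1000 ± 0.02589 → (0.074, 0.126).
With 98% confidence, each one-unit increase in patient age is associated with a change of between 0.074 and 0.126 days in hospital length of stay, holding the other predictors fixed.

(0.074, 0.126)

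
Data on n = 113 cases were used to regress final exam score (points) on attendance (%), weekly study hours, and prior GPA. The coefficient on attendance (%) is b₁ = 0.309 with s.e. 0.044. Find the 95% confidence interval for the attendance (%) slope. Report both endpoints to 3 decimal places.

(0.222, 0.396)

df = n − k − 1 = 113 − 3 − 1 = 109.
t* = t_{0.025, 109} = 1.981967.
Margin = t* × SE = 1.981967 × 0.044 = 0.08721.
CI: 0.309 ± 0.08721 → (0.222, 0.396).
With 95% confidence, each one-unit increase in attendance (%) is associated with a change of between 0.222 and 0.396 points in final exam score, holding the other predictors fixed.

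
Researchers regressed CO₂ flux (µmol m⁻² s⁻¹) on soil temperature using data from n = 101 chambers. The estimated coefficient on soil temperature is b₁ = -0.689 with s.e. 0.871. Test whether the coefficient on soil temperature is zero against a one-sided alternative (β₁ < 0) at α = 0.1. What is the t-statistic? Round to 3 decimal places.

t = -0.791

H₀: β₁ = 0 vs H₁: β₁ < 0.
t = (b₁ − β₁⁰)/SE = -0.689 / 0.871 = -0.791.
df = n − 2 = 101 − 2 = 99.
One-sided p ≈ 0.2154, which is ≥ 0.1, so fail to reject H₀.
The data do not give significant evidence that the true slope on soil temperature is negative.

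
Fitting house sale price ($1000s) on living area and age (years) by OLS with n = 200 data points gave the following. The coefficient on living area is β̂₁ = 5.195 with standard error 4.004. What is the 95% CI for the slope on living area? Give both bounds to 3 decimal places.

df = n − k − 1 = 200 − 2 − 1 = 197.
t* = t_{0.025, 197} = 1.972079.
Margin = t* × SE = 1.972079 × 4.004 = 7.89620.
CI: 5.195 ± 7.89620 → (-2.701, 13.091).
With 95% confidence, each one-unit increase in living area is associated with a change of between -2.701 and 13.091 $1000s in house sale price, holding the other predictors fixed.

(-2.701, 13.091)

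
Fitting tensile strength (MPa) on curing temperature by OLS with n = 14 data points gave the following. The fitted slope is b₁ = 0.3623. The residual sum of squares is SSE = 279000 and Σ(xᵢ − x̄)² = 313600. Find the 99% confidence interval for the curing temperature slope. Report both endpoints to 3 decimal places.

(-0.469, 1.194)

MSE = SSE/(n − 2) = 279000/12 = 23250.
SE(b₁) = √(MSE/Sₓₓ) = √(23250/313600) = 0.272285.
df = n − 2 = 12.
t* = t_{0.005, 12} = 3.05454.
Margin = t* × SE = 3.05454 × 0.272285 = 0.83170.
CI: 0.3623 ± 0.83170 → (-0.469, 1.194).
With 99% confidence, each one-unit increase in curing temperature is associated with a change of between -0.469 and 1.194 MPa in tensile strength.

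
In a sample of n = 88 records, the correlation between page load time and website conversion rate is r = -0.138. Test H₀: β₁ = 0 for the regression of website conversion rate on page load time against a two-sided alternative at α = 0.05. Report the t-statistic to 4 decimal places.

t = -1.2921

t = r·√(n − 2)/√(1 − r²) = -0.138·√86/√0.980956 = -1.2921.
df = n − 2 = 86.
Two-sided p ≈ 0.1998, which is ≥ 0.05, so fail to reject H₀.
The data do not give significant evidence of a linear association between page load time and website conversion rate.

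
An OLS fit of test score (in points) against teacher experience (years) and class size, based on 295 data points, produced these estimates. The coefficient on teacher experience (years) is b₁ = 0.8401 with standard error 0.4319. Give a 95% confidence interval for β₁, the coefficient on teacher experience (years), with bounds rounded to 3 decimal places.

df = n − k − 1 = 295 − 2 − 1 = 292.
t* = t_{0.025, 292} = 1.968121.
Margin = t* × SE = 1.968121 × 0.4319 = 0.85003.
CI: 0.8401 ± 0.85003 → (-0.010, 1.690).
With 95% confidence, each one-unit increase in teacher experience (years) is associated with a change of between -0.010 and 1.690 points in test score, holding the other predictors fixed.

(-0.010, 1.690)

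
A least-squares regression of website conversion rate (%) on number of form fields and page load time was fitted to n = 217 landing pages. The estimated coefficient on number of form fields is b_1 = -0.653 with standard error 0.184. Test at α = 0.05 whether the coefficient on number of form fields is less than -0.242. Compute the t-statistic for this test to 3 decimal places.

t = -2.234

H₀: β₁ = -0.242 vs H₁: β₁ < -0.242.
t = (b_1 − β₁⁰)/SE = (-0.653 − (-0.242)) / 0.184 = -2.234.
df = n − k − 1 = 217 − 2 − 1 = 214.
One-sided p ≈ 0.0133, which is < 0.05, so reject H₀.
There is evidence that the true slope on number of form fields is below -0.242 % per unit, holding the other predictors fixed.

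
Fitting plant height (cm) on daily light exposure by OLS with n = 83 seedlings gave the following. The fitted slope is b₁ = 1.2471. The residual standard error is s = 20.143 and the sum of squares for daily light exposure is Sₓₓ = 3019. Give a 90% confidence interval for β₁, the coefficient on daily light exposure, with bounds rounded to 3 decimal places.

(0.637, 1.857)

SE(b₁) = s/√Sₓₓ = 20.143/√3019 = 0.3666.
df = n − 2 = 81.
t* = t_{0.05, 81} = 1.663884.
Margin = t* × SE = 1.663884 × 0.3666 = 0.60998.
CI: 1.2471 ± 0.60998 → (0.637, 1.857).
With 90% confidence, each one-unit increase in daily light exposure is associated with a change of between 0.637 and 1.857 cm in plant height.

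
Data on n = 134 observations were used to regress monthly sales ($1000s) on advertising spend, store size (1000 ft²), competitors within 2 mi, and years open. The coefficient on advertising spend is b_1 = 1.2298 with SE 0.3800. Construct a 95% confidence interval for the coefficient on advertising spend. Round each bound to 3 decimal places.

df = n − k − 1 = 134 − 4 − 1 = 129.
t* = t_{0.025, 129} = 1.978524.
Margin = t* × SE = 1.978524 × 0.3800 = 0.75184.
CI: 1.2298 ± 0.75184 → (0.478, 1.982).
With 95% confidence, each one-unit increase in advertising spend is associated with a change of between 0.478 and 1.982 $1000s in monthly sales, holding the other predictors fixed.

(0.478, 1.982)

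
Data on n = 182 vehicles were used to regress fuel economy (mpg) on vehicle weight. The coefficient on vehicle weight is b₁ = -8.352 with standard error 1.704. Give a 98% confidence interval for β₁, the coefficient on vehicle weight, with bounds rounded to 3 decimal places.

(-12.352, -4.352)

df = n − 2 = 182 − 2 = 180.
t* = t_{0.01, 180} = 2.347243.
Margin = t* × SE = 2.347243 × 1.704 = 3.99970.
CI: -8.352 ± 3.99970 → (-12.352, -4.352).
With 98% confidence, each one-unit increase in vehicle weight is associated with a change of between -12.352 and -4.352 mpg in fuel economy.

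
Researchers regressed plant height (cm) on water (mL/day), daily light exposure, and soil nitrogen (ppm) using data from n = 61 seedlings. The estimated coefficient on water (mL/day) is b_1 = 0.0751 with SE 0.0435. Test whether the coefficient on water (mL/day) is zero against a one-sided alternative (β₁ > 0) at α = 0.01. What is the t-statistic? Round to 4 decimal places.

H₀: β₁ = 0 vs H₁: β₁ > 0.
t = (b_1 − β₁⁰)/SE = 0.0751 / 0.0435 = 1.7264.
df = n − k − 1 = 61 − 3 − 1 = 57.
One-sided p ≈ 0.0448, which is ≥ 0.01, so fail to reject H₀.
The data do not give significant evidence that the true slope on water (mL/day) is positive, holding the other predictors fixed.

t = 1.7264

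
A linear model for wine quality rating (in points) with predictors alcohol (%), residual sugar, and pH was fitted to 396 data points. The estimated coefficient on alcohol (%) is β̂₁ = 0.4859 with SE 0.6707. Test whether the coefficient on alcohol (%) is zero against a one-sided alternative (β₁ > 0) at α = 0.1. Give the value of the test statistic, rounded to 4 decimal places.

H₀: β₁ = 0 vs H₁: β₁ > 0.
t = (β̂₁ − β₁⁰)/SE = 0.4859 / 0.6707 = 0.7245.
df = n − k − 1 = 396 − 3 − 1 = 392.
One-sided p ≈ 0.2346, which is ≥ 0.1, so fail to reject H₀.
The data do not give significant evidence that the true slope on alcohol (%) is positive, holding the other predictors fixed.

t = 0.7245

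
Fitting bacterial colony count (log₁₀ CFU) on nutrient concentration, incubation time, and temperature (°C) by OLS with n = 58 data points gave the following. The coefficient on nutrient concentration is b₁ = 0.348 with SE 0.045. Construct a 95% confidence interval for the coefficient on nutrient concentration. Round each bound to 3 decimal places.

df = n − k − 1 = 58 − 3 − 1 = 54.
t* = t_{0.025, 54} = 2.004879.
Margin = t* × SE = 2.004879 × 0.045 = 0.09022.
CI: 0.348 ± 0.09022 → (0.258, 0.438).
With 95% confidence, each one-unit increase in nutrient concentration is associated with a change of between 0.258 and 0.438 log₁₀ CFU in bacterial colony count, holding the other predictors fixed.

(0.258, 0.438)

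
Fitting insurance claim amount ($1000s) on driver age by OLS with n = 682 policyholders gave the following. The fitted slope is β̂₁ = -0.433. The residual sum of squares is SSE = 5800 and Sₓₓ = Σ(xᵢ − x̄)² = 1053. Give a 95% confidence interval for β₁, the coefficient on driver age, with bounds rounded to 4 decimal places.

MSE = SSE/(n − 2) = 5800/680 = 8.52941.
SE(β̂₁) = √(MSE/Sₓₓ) = √(8.52941/1053) = 0.0900006.
df = n − 2 = 680.
t* = t_{0.025, 680} = 1.963459.
Margin = t* × SE = 1.963459 × 0.0900006 = 0.176712.
CI: -0.433 ± 0.176712 → (-0.6097, -0.2563).
With 95% confidence, each one-unit increase in driver age is associated with a change of between -0.6097 and -0.2563 $1000s in insurance claim amount.

(-0.6097, -0.2563)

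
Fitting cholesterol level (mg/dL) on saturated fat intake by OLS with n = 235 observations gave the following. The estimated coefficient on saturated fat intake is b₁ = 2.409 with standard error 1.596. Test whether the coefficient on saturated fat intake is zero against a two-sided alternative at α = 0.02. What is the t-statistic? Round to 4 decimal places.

H₀: β₁ = 0 vs H₁: β₁ ≠ 0.
t = (b₁ − β₁⁰)/SE = 2.409 / 1.596 = 1.5094.
df = n − 2 = 235 − 2 = 233.
Two-sided p ≈ 0.1326, which is ≥ 0.02, so fail to reject H₀.
The data do not give significant evidence of an association between saturated fat intake and cholesterol level.

t = 1.5094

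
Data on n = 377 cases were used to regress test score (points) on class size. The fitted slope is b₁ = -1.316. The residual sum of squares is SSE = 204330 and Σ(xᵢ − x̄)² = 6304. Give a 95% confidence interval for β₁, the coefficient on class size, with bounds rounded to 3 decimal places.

(-1.894, -0.738)

MSE = SSE/(n − 2) = 204330/375 = 544.88.
SE(b₁) = √(MSE/Sₓₓ) = √(544.88/6304) = 0.293997.
df = n − 2 = 375.
t* = t_{0.025, 375} = 1.96631.
Margin = t* × SE = 1.96631 × 0.293997 = 0.57809.
CI: -1.316 ± 0.57809 → (-1.894, -0.738).
With 95% confidence, each one-unit increase in class size is associated with a change of between -1.894 and -0.738 points in test score.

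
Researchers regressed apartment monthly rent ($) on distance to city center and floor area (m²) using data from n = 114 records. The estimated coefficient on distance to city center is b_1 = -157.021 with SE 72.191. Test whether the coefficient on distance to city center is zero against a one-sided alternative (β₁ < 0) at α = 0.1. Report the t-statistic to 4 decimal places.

t = -2.1751

H₀: β₁ = 0 vs H₁: β₁ < 0.
t = (b_1 − β₁⁰)/SE = -157.021 / 72.191 = -2.1751.
df = n − k − 1 = 114 − 2 − 1 = 111.
One-sided p ≈ 0.0159, which is < 0.1, so reject H₀.
There is evidence that the true slope on distance to city center is negative, holding the other predictors fixed.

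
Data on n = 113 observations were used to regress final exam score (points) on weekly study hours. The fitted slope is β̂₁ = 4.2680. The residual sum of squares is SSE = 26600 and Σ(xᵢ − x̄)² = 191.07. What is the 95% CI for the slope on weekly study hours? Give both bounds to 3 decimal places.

(2.049, 6.487)

MSE = SSE/(n − 2) = 26600/111 = 239.64.
SE(β̂₁) = √(MSE/Sₓₓ) = √(239.64/191.07) = 1.11991.
df = n − 2 = 111.
t* = t_{0.025, 111} = 1.981567.
Margin = t* × SE = 1.981567 × 1.11991 = 2.21918.
CI: 4.2680 ± 2.21918 → (2.049, 6.487).
With 95% confidence, each one-unit increase in weekly study hours is associated with a change of between 2.049 and 6.487 points in final exam score.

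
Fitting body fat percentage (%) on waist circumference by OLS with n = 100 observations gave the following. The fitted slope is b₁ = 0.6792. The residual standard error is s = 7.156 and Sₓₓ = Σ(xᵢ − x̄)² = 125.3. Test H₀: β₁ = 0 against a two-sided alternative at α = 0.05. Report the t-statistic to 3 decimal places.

t = 1.062

SE(b₁) = s/√Sₓₓ = 7.156/√125.3 = 0.639285.
t = 0.6792 / 0.639285 = 1.062.
df = n − 2 = 98.
Two-sided p ≈ 0.2906, which is ≥ 0.05, so fail to reject H₀.
The data do not give significant evidence of an association between waist circumference and body fat percentage.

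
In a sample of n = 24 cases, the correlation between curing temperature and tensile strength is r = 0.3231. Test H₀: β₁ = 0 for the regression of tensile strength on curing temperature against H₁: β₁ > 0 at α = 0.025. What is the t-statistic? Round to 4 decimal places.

t = r·√(n − 2)/√(1 − r²) = 0.3231·√22/√0.895606 = 1.6014.
df = n − 2 = 22.
One-sided p ≈ 0.0618, which is ≥ 0.025, so fail to reject H₀.
The data do not give significant evidence of a linear association between curing temperature and tensile strength.

t = 1.6014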